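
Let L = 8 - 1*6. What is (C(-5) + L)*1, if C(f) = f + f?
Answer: -8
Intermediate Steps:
C(f) = 2*f
L = 2 (L = 8 - 6 = 2)
(C(-5) + L)*1 = (2*(-5) + 2)*1 = (-10 + 2)*1 = -8*1 = -8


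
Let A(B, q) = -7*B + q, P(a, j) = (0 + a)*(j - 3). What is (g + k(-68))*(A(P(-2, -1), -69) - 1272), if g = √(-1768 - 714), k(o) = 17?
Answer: -23749 - 1397*I*√2482 ≈ -23749.0 - 69598.0*I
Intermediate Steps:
P(a, j) = a*(-3 + j)
A(B, q) = q - 7*B
g = I*√2482 (g = √(-2482) = I*√2482 ≈ 49.82*I)
(g + k(-68))*(A(P(-2, -1), -69) - 1272) = (I*√2482 + 17)*((-69 - (-14)*(-3 - 1)) - 1272) = (17 + I*√2482)*((-69 - (-14)*(-4)) - 1272) = (17 + I*√2482)*((-69 - 7*8) - 1272) = (17 + I*√2482)*((-69 - 56) - 1272) = (17 + I*√2482)*(-125 - 1272) = (17 + I*√2482)*(-1397) = -23749 - 1397*I*√2482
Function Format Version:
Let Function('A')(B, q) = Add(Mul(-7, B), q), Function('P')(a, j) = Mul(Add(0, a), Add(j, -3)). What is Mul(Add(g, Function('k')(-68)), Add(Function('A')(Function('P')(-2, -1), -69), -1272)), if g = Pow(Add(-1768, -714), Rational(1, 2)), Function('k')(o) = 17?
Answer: Add(-23749, Mul(-1397, I, Pow(2482, Rational(1, 2)))) ≈ Add(-23749., Mul(-69598., I))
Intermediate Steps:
Function('P')(a, j) = Mul(a, Add(-3, j))
Function('A')(B, q) = Add(q, Mul(-7, B))
g = Mul(I, Pow(2482, Rational(1, 2))) (g = Pow(-2482, Rational(1, 2)) = Mul(I, Pow(2482, Rational(1, 2))) ≈ Mul(49.820, I))
Mul(Add(g, Function('k')(-68)), Add(Function('A')(Function('P')(-2, -1), -69), -1272)) = Mul(Add(Mul(I, Pow(2482, Rational(1, 2))), 17), Add(Add(-69, Mul(-7, Mul(-2, Add(-3, -1)))), -1272)) = Mul(Add(17, Mul(I, Pow(2482, Rational(1, 2)))), Add(Add(-69, Mul(-7, Mul(-2, -4))), -1272)) = Mul(Add(17, Mul(I, Pow(2482, Rational(1, 2)))), Add(Add(-69, Mul(-7, 8)), -1272)) = Mul(Add(17, Mul(I, Pow(2482, Rational(1, 2)))), Add(Add(-69, -56), -1272)) = Mul(Add(17, Mul(I, Pow(2482, Rational(1, 2)))), Add(-125, -1272)) = Mul(Add(17, Mul(I, Pow(2482, Rational(1, 2)))), -1397) = Add(-23749, Mul(-1397, I, Pow(2482, Rational(1, 2))))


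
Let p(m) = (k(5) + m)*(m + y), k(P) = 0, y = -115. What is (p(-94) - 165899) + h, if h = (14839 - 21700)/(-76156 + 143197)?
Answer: -3268318078/22347 ≈ -1.4625e+5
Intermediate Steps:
h = -2287/22347 (h = -6861/67041 = -6861*1/67041 = -2287/22347 ≈ -0.10234)
p(m) = m*(-115 + m) (p(m) = (0 + m)*(m - 115) = m*(-115 + m))
(p(-94) - 165899) + h = (-94*(-115 - 94) - 165899) - 2287/22347 = (-94*(-209) - 165899) - 2287/22347 = (19646 - 165899) - 2287/22347 = -146253 - 2287/22347 = -3268318078/22347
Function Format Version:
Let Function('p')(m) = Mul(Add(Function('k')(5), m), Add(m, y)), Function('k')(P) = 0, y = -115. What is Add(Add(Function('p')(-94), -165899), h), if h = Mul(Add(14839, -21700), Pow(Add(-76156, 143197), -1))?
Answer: Rational(-3268318078, 22347) ≈ -1.4625e+5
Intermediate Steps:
h = Rational(-2287, 22347) (h = Mul(-6861, Pow(67041, -1)) = Mul(-6861, Rational(1, 67041)) = Rational(-2287, 22347) ≈ -0.10234)
Function('p')(m) = Mul(m, Add(-115, m)) (Function('p')(m) = Mul(Add(0, m), Add(m, -115)) = Mul(m, Add(-115, m)))
Add(Add(Function('p')(-94), -165899), h) = Add(Add(Mul(-94, Add(-115, -94)), -165899), Rational(-2287, 22347)) = Add(Add(Mul(-94, -209), -165899), Rational(-2287, 22347)) = Add(Add(19646, -165899), Rational(-2287, 22347)) = Add(-146253, Rational(-2287, 22347)) = Rational(-3268318078, 22347)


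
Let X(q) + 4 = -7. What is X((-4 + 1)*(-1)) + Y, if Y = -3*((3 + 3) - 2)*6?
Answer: -83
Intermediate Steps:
Y = -72 (Y = -3*(6 - 2)*6 = -3*4*6 = -12*6 = -72)
X(q) = -11 (X(q) = -4 - 7 = -11)
X((-4 + 1)*(-1)) + Y = -11 - 72 = -83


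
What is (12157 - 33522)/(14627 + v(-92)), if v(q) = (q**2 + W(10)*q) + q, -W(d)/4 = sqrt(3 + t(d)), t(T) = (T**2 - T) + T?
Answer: -491373635/515005329 + 7862320*sqrt(103)/515005329 ≈ -0.79918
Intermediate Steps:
t(T) = T**2
W(d) = -4*sqrt(3 + d**2)
v(q) = q + q**2 - 4*q*sqrt(103) (v(q) = (q**2 + (-4*sqrt(3 + 10**2))*q) + q = (q**2 + (-4*sqrt(3 + 100))*q) + q = (q**2 + (-4*sqrt(103))*q) + q = (q**2 - 4*q*sqrt(103)) + q = q + q**2 - 4*q*sqrt(103))
(12157 - 33522)/(14627 + v(-92)) = (12157 - 33522)/(14627 - 92*(1 - 92 - 4*sqrt(103))) = -21365/(14627 - 92*(-91 - 4*sqrt(103))) = -21365/(14627 + (8372 + 368*sqrt(103))) = -21365/(22999 + 368*sqrt(103))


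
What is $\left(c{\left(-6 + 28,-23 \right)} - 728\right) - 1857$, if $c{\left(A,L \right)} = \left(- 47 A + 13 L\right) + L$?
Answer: $-3941$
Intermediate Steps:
$c{\left(A,L \right)} = - 47 A + 14 L$
$\left(c{\left(-6 + 28,-23 \right)} - 728\right) - 1857 = \left(\left(- 47 \left(-6 + 28\right) + 14 \left(-23\right)\right) - 728\right) - 1857 = \left(\left(\left(-47\right) 22 - 322\right) - 728\right) - 1857 = \left(\left(-1034 - 322\right) - 728\right) - 1857 = \left(-1356 - 728\right) - 1857 = -2084 - 1857 = -3941$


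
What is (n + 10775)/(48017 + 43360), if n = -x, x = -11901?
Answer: 22676/91377 ≈ 0.24816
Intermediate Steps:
n = 11901 (n = -1*(-11901) = 11901)
(n + 10775)/(48017 + 43360) = (11901 + 10775)/(48017 + 43360) = 22676/91377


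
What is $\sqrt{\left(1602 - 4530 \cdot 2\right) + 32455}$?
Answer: $\sqrt{24997} \approx 158.1$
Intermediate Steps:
$\sqrt{\left(1602 - 4530 \cdot 2\right) + 32455} = \sqrt{\left(1602 - 9060\right) + 32455} = \sqrt{-7458 + 32455} = \sqrt{24997}$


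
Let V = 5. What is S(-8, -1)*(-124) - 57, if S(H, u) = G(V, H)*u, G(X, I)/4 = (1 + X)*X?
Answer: 14823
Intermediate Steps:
G(X, I) = 4*X*(1 + X) (G(X, I) = 4*((1 + X)*X) = 4*(X*(1 + X)) = 4*X*(1 + X))
S(H, u) = 120*u (S(H, u) = (4*5*(1 + 5))*u = (4*5*6)*u = 120*u)
S(-8, -1)*(-124) - 57 = (120*(-1))*(-124) - 57 = -120*(-124) - 57 = 14880 - 57 = 14823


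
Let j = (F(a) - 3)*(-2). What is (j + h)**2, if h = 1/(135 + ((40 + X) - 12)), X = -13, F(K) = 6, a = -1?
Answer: 808201/22500 ≈ 35.920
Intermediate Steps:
j = -6 (j = (6 - 3)*(-2) = 3*(-2) = -6)
h = 1/150 (h = 1/(135 + ((40 - 13) - 12)) = 1/(135 + (27 - 12)) = 1/(135 + 15) = 1/150 ≈ 0.0066667)
(j + h)**2 = (-6 + 1/150)**2 = (-899/150)**2 = 808201/22500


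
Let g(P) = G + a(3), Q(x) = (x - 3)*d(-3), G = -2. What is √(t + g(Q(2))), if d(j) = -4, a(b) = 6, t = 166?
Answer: √170 ≈ 13.038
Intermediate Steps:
Q(x) = 12 - 4*x (Q(x) = (x - 3)*(-4) = (-3 + x)*(-4) = 12 - 4*x)
g(P) = 4 (g(P) = -2 + 6 = 4)
√(t + g(Q(2))) = √(166 + 4) = √170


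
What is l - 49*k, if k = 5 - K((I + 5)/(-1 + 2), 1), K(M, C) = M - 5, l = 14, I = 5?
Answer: 14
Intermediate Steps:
K(M, C) = -5 + M
k = 0 (k = 5 - (-5 + (5 + 5)/(-1 + 2)) = 5 - (-5 + 10/1) = 5 - (-5 + 10*1) = 5 - (-5 + 10) = 5 - 1*5 = 5 - 5 = 0)
l - 49*k = 14 - 49*0 = 14 + 0 = 14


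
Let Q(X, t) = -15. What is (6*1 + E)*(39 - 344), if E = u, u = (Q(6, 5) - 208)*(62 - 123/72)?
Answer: 98373785/24 ≈ 4.0989e+6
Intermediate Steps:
u = -322681/24 (u = (-15 - 208)*(62 - 123/72) = -223*(62 - 123*1/72) = -223*(62 - 41/24) = -223*1447/24 = -322681/24 ≈ -13445.)
E = -322681/24 ≈ -13445.
(6*1 + E)*(39 - 344) = (6*1 - 322681/24)*(39 - 344) = (6 - 322681/24)*(-305) = -322537/24*(-305) = 98373785/24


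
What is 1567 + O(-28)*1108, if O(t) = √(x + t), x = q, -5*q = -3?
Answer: 1567 + 1108*I*√685/5 ≈ 1567.0 + 5799.8*I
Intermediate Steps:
q = ⅗ (q = -⅕*(-3) = ⅗ ≈ 0.60000)
x = ⅗ ≈ 0.60000
O(t) = √(⅗ + t)
1567 + O(-28)*1108 = 1567 + (√(15 + 25*(-28))/5)*1108 = 1567 + (√(15 - 700)/5)*1108 = 1567 + (√(-685)/5)*1108 = 1567 + ((I*√685)/5)*1108 = 1567 + (I*√685/5)*1108 = 1567 + 1108*I*√685/5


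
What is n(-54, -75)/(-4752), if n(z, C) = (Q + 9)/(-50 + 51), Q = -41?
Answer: 2/297 ≈ 0.0067340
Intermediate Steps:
n(z, C) = -32 (n(z, C) = (-41 + 9)/(-50 + 51) = -32/1 = -32*1 = -32)
n(-54, -75)/(-4752) = -32/(-4752) = -32*(-1/4752) = 2/297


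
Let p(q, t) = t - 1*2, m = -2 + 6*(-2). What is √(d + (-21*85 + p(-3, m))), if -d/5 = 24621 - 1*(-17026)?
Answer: 2*I*√52509 ≈ 458.3*I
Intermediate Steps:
m = -14 (m = -2 - 12 = -14)
p(q, t) = -2 + t (p(q, t) = t - 2 = -2 + t)
d = -208235 (d = -5*(24621 - 1*(-17026)) = -5*(24621 + 17026) = -5*41647 = -208235)
√(d + (-21*85 + p(-3, m))) = √(-208235 + (-21*85 + (-2 - 14))) = √(-208235 + (-1785 - 16)) = √(-208235 - 1801) = √(-210036) = 2*I*√52509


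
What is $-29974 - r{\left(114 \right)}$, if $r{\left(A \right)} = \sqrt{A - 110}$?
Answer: $-29976$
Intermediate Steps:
$r{\left(A \right)} = \sqrt{-110 + A}$
$-29974 - r{\left(114 \right)} = -29974 - \sqrt{-110 + 114} = -29974 - \sqrt{4} = -29974 - 2 = -29976$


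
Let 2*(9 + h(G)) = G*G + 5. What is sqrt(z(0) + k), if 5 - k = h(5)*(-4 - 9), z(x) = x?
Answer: sqrt(83) ≈ 9.1104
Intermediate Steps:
h(G) = -13/2 + G**2/2 (h(G) = -9 + (G*G + 5)/2 = -9 + (G**2 + 5)/2 = -9 + (5 + G**2)/2 = -9 + (5/2 + G**2/2) = -13/2 + G**2/2)
k = 83 (k = 5 - (-13/2 + (1/2)*5**2)*(-4 - 9) = 5 - (-13/2 + (1/2)*25)*(-13) = 5 - (-13/2 + 25/2)*(-13) = 5 - 6*(-13) = 5 - 1*(-78) = 5 + 78 = 83)
sqrt(z(0) + k) = sqrt(0 + 83) = sqrt(83)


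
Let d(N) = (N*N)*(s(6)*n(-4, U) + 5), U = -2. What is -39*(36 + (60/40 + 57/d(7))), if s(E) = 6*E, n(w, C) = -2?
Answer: -9598329/6566 ≈ -1461.8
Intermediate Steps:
d(N) = -67*N² (d(N) = (N*N)*((6*6)*(-2) + 5) = N²*(36*(-2) + 5) = N²*(-72 + 5) = N²*(-67) = -67*N²)
-39*(36 + (60/40 + 57/d(7))) = -39*(36 + (60/40 + 57/((-67*7²)))) = -39*(36 + (60*(1/40) + 57/((-67*49)))) = -39*(36 + (3/2 + 57/(-3283))) = -39*(36 + (3/2 + 57*(-1/3283))) = -39*(36 + (3/2 - 57/3283)) = -39*(36 + 9735/6566) = -39*246111/6566 = -9598329/6566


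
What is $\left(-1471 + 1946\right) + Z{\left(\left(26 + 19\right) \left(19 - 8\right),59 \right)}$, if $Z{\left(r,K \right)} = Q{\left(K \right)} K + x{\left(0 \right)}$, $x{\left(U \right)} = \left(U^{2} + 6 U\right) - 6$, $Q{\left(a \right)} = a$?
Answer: $3950$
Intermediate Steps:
$x{\left(U \right)} = -6 + U^{2} + 6 U$
$Z{\left(r,K \right)} = -6 + K^{2}$ ($Z{\left(r,K \right)} = K K + \left(-6 + 0^{2} + 6 \cdot 0\right) = K^{2} + \left(-6 + 0 + 0\right) = K^{2} - 6 = -6 + K^{2}$)
$\left(-1471 + 1946\right) + Z{\left(\left(26 + 19\right) \left(19 - 8\right),59 \right)} = \left(-1471 + 1946\right) - \left(6 - 59^{2}\right) = 475 + \left(-6 + 3481\right) = 475 + 3475 = 3950$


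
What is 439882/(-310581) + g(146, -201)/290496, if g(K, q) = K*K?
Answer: -10096968073/7518544848 ≈ -1.3429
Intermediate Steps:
g(K, q) = K**2
439882/(-310581) + g(146, -201)/290496 = 439882/(-310581) + 146**2/290496 = 439882*(-1/310581) + 21316*(1/290496) = -439882/310581 + 5329/72624 = -10096968073/7518544848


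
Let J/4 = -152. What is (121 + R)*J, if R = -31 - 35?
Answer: -33440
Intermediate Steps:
J = -608 (J = 4*(-152) = -608)
R = -66
(121 + R)*J = (121 - 66)*(-608) = 55*(-608) = -33440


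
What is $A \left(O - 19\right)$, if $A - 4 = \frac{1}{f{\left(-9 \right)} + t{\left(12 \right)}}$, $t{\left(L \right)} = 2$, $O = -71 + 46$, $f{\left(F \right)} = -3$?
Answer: $-132$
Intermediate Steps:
$O = -25$
$A = 3$ ($A = 4 + \frac{1}{-3 + 2} = 4 + \frac{1}{-1} = 4 - 1 = 3$)
$A \left(O - 19\right) = 3 \left(-25 - 19\right) = 3 \left(-44\right) = -132$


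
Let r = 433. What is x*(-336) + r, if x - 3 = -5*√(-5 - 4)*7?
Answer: -575 + 35280*I ≈ -575.0 + 35280.0*I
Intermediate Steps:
x = 3 - 105*I (x = 3 - 5*√(-5 - 4)*7 = 3 - 15*I*7 = 3 - 105*I ≈ 3.0 - 105.0*I)
x*(-336) + r = (3 - 105*I)*(-336) + 433 = (-1008 + 35280*I) + 433 = -575 + 35280*I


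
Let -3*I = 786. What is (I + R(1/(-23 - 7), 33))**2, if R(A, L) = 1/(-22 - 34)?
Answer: 215296929/3136 ≈ 68653.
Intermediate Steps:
I = -262 (I = -1/3*786 = -262)
R(A, L) = -1/56 (R(A, L) = 1/(-56) = -1/56)
(I + R(1/(-23 - 7), 33))**2 = (-262 - 1/56)**2 = (-14673/56)**2 = 215296929/3136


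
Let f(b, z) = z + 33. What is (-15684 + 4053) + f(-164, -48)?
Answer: -11646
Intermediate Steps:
f(b, z) = 33 + z
(-15684 + 4053) + f(-164, -48) = (-15684 + 4053) + (33 - 48) = -11631 - 15 = -11646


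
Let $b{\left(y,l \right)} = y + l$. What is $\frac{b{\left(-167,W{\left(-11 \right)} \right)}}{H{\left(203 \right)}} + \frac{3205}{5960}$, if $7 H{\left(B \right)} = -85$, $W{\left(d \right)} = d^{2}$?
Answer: $\frac{438309}{101320} \approx 4.326$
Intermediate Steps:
$H{\left(B \right)} = - \frac{85}{7}$ ($H{\left(B \right)} = \frac{1}{7} \left(-85\right) = - \frac{85}{7}$)
$b{\left(y,l \right)} = l + y$
$\frac{b{\left(-167,W{\left(-11 \right)} \right)}}{H{\left(203 \right)}} + \frac{3205}{5960} = \frac{\left(-11\right)^{2} - 167}{- \frac{85}{7}} + \frac{3205}{5960} = \left(121 - 167\right) \left(- \frac{7}{85}\right) + 3205 \cdot \frac{1}{5960} = \left(-46\right) \left(- \frac{7}{85}\right) + \frac{641}{1192} = \frac{322}{85} + \frac{641}{1192} = \frac{438309}{101320}$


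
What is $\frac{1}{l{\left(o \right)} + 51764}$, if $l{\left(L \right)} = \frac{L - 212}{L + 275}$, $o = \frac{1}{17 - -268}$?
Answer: $\frac{78376}{4056994845} \approx 1.9319 \cdot 10^{-5}$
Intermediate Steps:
$o = \frac{1}{285}$ ($o = \frac{1}{17 + 268} = \frac{1}{285} \approx 0.0035088$)
$l{\left(L \right)} = \frac{-212 + L}{275 + L}$
$\frac{1}{l{\left(o \right)} + 51764} = \frac{1}{\frac{-212 + \frac{1}{285}}{275 + \frac{1}{285}} + 51764} = \frac{1}{\frac{1}{\frac{78376}{285}} \left(- \frac{60419}{285}\right) + 51764} = \frac{1}{\frac{285}{78376} \left(- \frac{60419}{285}\right) + 51764} = \frac{1}{- \frac{60419}{78376} + 51764} = \frac{1}{\frac{4056994845}{78376}} = \frac{78376}{4056994845}$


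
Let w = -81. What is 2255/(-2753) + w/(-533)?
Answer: -978922/1467349 ≈ -0.66714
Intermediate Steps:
2255/(-2753) + w/(-533) = 2255/(-2753) - 81/(-533) = 2255*(-1/2753) - 81*(-1/533) = -2255/2753 + 81/533 = -978922/1467349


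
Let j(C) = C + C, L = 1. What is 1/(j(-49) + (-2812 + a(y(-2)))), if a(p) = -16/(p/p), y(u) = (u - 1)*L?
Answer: -1/2926 ≈ -0.00034176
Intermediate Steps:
y(u) = -1 + u (y(u) = (u - 1)*1 = (-1 + u)*1 = -1 + u)
a(p) = -16 (a(p) = -16/1 = -16*1 = -16)
j(C) = 2*C
1/(j(-49) + (-2812 + a(y(-2)))) = 1/(2*(-49) + (-2812 - 16)) = 1/(-98 - 2828) = 1/(-2926) = -1/2926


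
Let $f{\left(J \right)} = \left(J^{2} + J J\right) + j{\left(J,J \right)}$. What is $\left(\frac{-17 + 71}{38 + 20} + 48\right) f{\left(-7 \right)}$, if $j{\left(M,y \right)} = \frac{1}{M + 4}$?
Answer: $\frac{138589}{29} \approx 4778.9$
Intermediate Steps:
$j{\left(M,y \right)} = \frac{1}{4 + M}$
$f{\left(J \right)} = \frac{1}{4 + J} + 2 J^{2}$ ($f{\left(J \right)} = \left(J^{2} + J J\right) + \frac{1}{4 + J} = \left(J^{2} + J^{2}\right) + \frac{1}{4 + J} = 2 J^{2} + \frac{1}{4 + J} = \frac{1}{4 + J} + 2 J^{2}$)
$\left(\frac{-17 + 71}{38 + 20} + 48\right) f{\left(-7 \right)} = \left(\frac{-17 + 71}{38 + 20} + 48\right) \frac{1 + 2 \left(-7\right)^{2} \left(4 - 7\right)}{4 - 7} = \left(\frac{54}{58} + 48\right) \frac{1 + 2 \cdot 49 \left(-3\right)}{-3} = \left(54 \cdot \frac{1}{58} + 48\right) \left(- \frac{1 - 294}{3}\right) = \left(\frac{27}{29} + 48\right) \left(\left(- \frac{1}{3}\right) \left(-293\right)\right) = \frac{1419}{29} \cdot \frac{293}{3} = \frac{138589}{29}$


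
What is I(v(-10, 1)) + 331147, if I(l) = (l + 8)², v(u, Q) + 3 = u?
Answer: 331172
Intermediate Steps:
v(u, Q) = -3 + u
I(l) = (8 + l)²
I(v(-10, 1)) + 331147 = (8 + (-3 - 10))² + 331147 = (8 - 13)² + 331147 = (-5)² + 331147 = 25 + 331147 = 331172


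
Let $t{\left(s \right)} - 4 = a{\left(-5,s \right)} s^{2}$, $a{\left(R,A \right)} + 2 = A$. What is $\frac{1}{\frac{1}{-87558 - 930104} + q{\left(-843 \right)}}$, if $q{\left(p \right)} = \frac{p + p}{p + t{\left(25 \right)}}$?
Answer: $- \frac{1147922736}{142982639} \approx -8.0284$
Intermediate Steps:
$a{\left(R,A \right)} = -2 + A$
$t{\left(s \right)} = 4 + s^{2} \left(-2 + s\right)$ ($t{\left(s \right)} = 4 + \left(-2 + s\right) s^{2} = 4 + s^{2} \left(-2 + s\right)$)
$q{\left(p \right)} = \frac{2 p}{14379 + p}$ ($q{\left(p \right)} = \frac{p + p}{p + \left(4 + 25^{2} \left(-2 + 25\right)\right)} = \frac{2 p}{p + \left(4 + 625 \cdot 23\right)} = \frac{2 p}{p + \left(4 + 14375\right)} = \frac{2 p}{p + 14379} = \frac{2 p}{14379 + p}$)
$\frac{1}{\frac{1}{-87558 - 930104} + q{\left(-843 \right)}} = \frac{1}{\frac{1}{-87558 - 930104} + 2 \left(-843\right) \frac{1}{14379 - 843}} = \frac{1}{\frac{1}{-1017662} + 2 \left(-843\right) \frac{1}{13536}} = \frac{1}{- \frac{1}{1017662} + 2 \left(-843\right) \frac{1}{13536}} = \frac{1}{- \frac{1}{1017662} - \frac{281}{2256}} = \frac{1}{- \frac{142982639}{1147922736}} = - \frac{1147922736}{142982639}$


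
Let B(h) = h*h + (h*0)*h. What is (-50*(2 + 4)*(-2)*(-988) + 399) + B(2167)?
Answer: 4103488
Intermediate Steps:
B(h) = h**2 (B(h) = h**2 + 0*h = h**2 + 0 = h**2)
(-50*(2 + 4)*(-2)*(-988) + 399) + B(2167) = (-50*(2 + 4)*(-2)*(-988) + 399) + 2167**2 = (-300*(-2)*(-988) + 399) + 4695889 = (-50*(-12)*(-988) + 399) + 4695889 = (600*(-988) + 399) + 4695889 = (-592800 + 399) + 4695889 = -592401 + 4695889 = 4103488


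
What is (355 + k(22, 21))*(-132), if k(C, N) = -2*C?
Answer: -41052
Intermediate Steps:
(355 + k(22, 21))*(-132) = (355 - 2*22)*(-132) = (355 - 44)*(-132) = 311*(-132) = -41052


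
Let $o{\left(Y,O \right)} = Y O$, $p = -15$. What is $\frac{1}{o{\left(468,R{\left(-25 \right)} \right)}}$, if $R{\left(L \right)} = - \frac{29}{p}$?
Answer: $\frac{5}{4524} \approx 0.0011052$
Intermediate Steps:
$R{\left(L \right)} = \frac{29}{15}$ ($R{\left(L \right)} = - \frac{29}{-15} = \left(-29\right) \left(- \frac{1}{15}\right) = \frac{29}{15}$)
$o{\left(Y,O \right)} = O Y$
$\frac{1}{o{\left(468,R{\left(-25 \right)} \right)}} = \frac{1}{\frac{29}{15} \cdot 468} = \frac{1}{\frac{4524}{5}} = \frac{5}{4524}$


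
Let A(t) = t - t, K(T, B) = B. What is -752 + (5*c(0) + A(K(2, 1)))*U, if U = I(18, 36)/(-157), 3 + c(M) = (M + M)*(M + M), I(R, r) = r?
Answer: -117524/157 ≈ -748.56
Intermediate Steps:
c(M) = -3 + 4*M² (c(M) = -3 + (M + M)*(M + M) = -3 + (2*M)*(2*M) = -3 + 4*M²)
A(t) = 0
U = -36/157 (U = 36/(-157) = 36*(-1/157) = -36/157 ≈ -0.22930)
-752 + (5*c(0) + A(K(2, 1)))*U = -752 + (5*(-3 + 4*0²) + 0)*(-36/157) = -752 + (5*(-3 + 4*0) + 0)*(-36/157) = -752 + (5*(-3 + 0) + 0)*(-36/157) = -752 + (5*(-3) + 0)*(-36/157) = -752 + (-15 + 0)*(-36/157) = -752 - 15*(-36/157) = -752 + 540/157 = -117524/157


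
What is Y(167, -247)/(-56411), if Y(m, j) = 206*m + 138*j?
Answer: -316/56411 ≈ -0.0056017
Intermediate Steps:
Y(m, j) = 138*j + 206*m
Y(167, -247)/(-56411) = (138*(-247) + 206*167)/(-56411) = (-34086 + 34402)*(-1/56411) = 316*(-1/56411) = -316/56411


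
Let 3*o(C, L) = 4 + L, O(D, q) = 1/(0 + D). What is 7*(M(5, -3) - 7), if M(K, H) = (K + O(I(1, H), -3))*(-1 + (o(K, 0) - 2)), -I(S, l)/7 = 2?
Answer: -213/2 ≈ -106.50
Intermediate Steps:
I(S, l) = -14 (I(S, l) = -7*2 = -14)
O(D, q) = 1/D
o(C, L) = 4/3 + L/3 (o(C, L) = (4 + L)/3 = 4/3 + L/3)
M(K, H) = 5/42 - 5*K/3 (M(K, H) = (K + 1/(-14))*(-1 + ((4/3 + (1/3)*0) - 2)) = (K - 1/14)*(-1 + ((4/3 + 0) - 2)) = (-1/14 + K)*(-1 + (4/3 - 2)) = (-1/14 + K)*(-1 - 2/3) = (-1/14 + K)*(-5/3) = 5/42 - 5*K/3)
7*(M(5, -3) - 7) = 7*((5/42 - 5/3*5) - 7) = 7*((5/42 - 25/3) - 7) = 7*(-115/14 - 7) = 7*(-213/14) = -213/2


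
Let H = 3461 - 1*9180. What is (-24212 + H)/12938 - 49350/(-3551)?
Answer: 532205319/45942838 ≈ 11.584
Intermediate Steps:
H = -5719 (H = 3461 - 9180 = -5719)
(-24212 + H)/12938 - 49350/(-3551) = (-24212 - 5719)/12938 - 49350/(-3551) = -29931*1/12938 - 49350*(-1/3551) = -29931/12938 + 49350/3551 = 532205319/45942838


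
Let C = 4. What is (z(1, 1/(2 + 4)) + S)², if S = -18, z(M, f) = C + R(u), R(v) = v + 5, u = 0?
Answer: 81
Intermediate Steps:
R(v) = 5 + v
z(M, f) = 9 (z(M, f) = 4 + (5 + 0) = 4 + 5 = 9)
(z(1, 1/(2 + 4)) + S)² = (9 - 18)² = (-9)² = 81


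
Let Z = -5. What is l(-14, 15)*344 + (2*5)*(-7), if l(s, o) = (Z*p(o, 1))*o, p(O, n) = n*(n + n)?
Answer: -51670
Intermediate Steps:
p(O, n) = 2*n**2 (p(O, n) = n*(2*n) = 2*n**2)
l(s, o) = -10*o (l(s, o) = (-10*1**2)*o = (-10)*o = (-5*2)*o = -10*o)
l(-14, 15)*344 + (2*5)*(-7) = -10*15*344 + (2*5)*(-7) = -150*344 + 10*(-7) = -51600 - 70 = -51670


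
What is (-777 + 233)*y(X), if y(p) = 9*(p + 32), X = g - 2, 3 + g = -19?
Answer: -39168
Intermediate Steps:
g = -22 (g = -3 - 19 = -22)
X = -24 (X = -22 - 2 = -24)
y(p) = 288 + 9*p (y(p) = 9*(32 + p) = 288 + 9*p)
(-777 + 233)*y(X) = (-777 + 233)*(288 + 9*(-24)) = -544*(288 - 216) = -544*72 = -39168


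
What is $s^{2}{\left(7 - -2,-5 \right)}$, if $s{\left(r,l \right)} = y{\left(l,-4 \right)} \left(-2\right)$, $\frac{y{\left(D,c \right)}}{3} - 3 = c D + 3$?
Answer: $24336$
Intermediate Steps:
$y{\left(D,c \right)} = 18 + 3 D c$ ($y{\left(D,c \right)} = 9 + 3 \left(c D + 3\right) = 9 + 3 \left(D c + 3\right) = 9 + 3 \left(3 + D c\right) = 9 + \left(9 + 3 D c\right) = 18 + 3 D c$)
$s{\left(r,l \right)} = -36 + 24 l$ ($s{\left(r,l \right)} = \left(18 + 3 l \left(-4\right)\right) \left(-2\right) = \left(18 - 12 l\right) \left(-2\right) = -36 + 24 l$)
$s^{2}{\left(7 - -2,-5 \right)} = \left(-36 + 24 \left(-5\right)\right)^{2} = \left(-36 - 120\right)^{2} = \left(-156\right)^{2} = 24336$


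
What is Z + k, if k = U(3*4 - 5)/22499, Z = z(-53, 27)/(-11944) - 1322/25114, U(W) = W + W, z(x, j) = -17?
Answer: -170726674673/3374418199192 ≈ -0.050594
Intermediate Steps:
U(W) = 2*W
Z = -7681515/149980808 (Z = -17/(-11944) - 1322/25114 = -17*(-1/11944) - 1322*1/25114 = 17/11944 - 661/12557 = -7681515/149980808 ≈ -0.051217)
k = 14/22499 (k = (2*(3*4 - 5))/22499 = (2*(12 - 5))*(1/22499) = (2*7)*(1/22499) = 14*(1/22499) = 14/22499 ≈ 0.00062225)
Z + k = -7681515/149980808 + 14/22499 = -170726674673/3374418199192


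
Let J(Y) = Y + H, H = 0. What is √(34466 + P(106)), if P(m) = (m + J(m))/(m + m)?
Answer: √34467 ≈ 185.65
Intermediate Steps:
J(Y) = Y (J(Y) = Y + 0 = Y)
P(m) = 1 (P(m) = (m + m)/(m + m) = (2*m)/((2*m)) = (2*m)*(1/(2*m)) = 1)
√(34466 + P(106)) = √(34466 + 1) = √34467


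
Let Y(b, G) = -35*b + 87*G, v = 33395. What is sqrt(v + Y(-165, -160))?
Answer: 5*sqrt(1010) ≈ 158.90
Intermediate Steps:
sqrt(v + Y(-165, -160)) = sqrt(33395 + (-35*(-165) + 87*(-160))) = sqrt(33395 + (5775 - 13920)) = sqrt(33395 - 8145) = sqrt(25250) = 5*sqrt(1010)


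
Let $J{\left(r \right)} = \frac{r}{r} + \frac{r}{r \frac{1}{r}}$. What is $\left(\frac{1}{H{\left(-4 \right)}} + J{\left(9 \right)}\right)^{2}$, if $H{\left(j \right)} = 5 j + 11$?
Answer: $\frac{7921}{81} \approx 97.79$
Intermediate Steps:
$J{\left(r \right)} = 1 + r$ ($J{\left(r \right)} = 1 + \frac{r}{1} = 1 + r 1 = 1 + r$)
$H{\left(j \right)} = 11 + 5 j$
$\left(\frac{1}{H{\left(-4 \right)}} + J{\left(9 \right)}\right)^{2} = \left(\frac{1}{11 + 5 \left(-4\right)} + \left(1 + 9\right)\right)^{2} = \left(\frac{1}{11 - 20} + 10\right)^{2} = \left(\frac{1}{-9} + 10\right)^{2} = \left(- \frac{1}{9} + 10\right)^{2} = \left(\frac{89}{9}\right)^{2} = \frac{7921}{81}$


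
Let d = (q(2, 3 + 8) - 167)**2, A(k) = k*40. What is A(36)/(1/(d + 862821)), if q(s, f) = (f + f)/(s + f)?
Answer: 216626328000/169 ≈ 1.2818e+9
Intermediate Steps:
q(s, f) = 2*f/(f + s) (q(s, f) = (2*f)/(f + s) = 2*f/(f + s))
A(k) = 40*k
d = 4618201/169 (d = (2*(3 + 8)/((3 + 8) + 2) - 167)**2 = (2*11/(11 + 2) - 167)**2 = (2*11/13 - 167)**2 = (2*11*(1/13) - 167)**2 = (22/13 - 167)**2 = (-2149/13)**2 = 4618201/169 ≈ 27327.)
A(36)/(1/(d + 862821)) = (40*36)/(1/(4618201/169 + 862821)) = 1440/(1/(150434950/169)) = 1440/(169/150434950) = 1440*(150434950/169) = 216626328000/169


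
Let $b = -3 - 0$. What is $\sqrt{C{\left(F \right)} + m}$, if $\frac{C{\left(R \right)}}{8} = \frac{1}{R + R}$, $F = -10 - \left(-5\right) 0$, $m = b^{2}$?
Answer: $\frac{\sqrt{215}}{5} \approx 2.9326$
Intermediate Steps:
$b = -3$ ($b = -3 + 0 = -3$)
$m = 9$ ($m = \left(-3\right)^{2} = 9$)
$F = -10$ ($F = -10 - 0 = -10 + 0 = -10$)
$C{\left(R \right)} = \frac{4}{R}$ ($C{\left(R \right)} = \frac{8}{R + R} = \frac{8}{2 R} = 8 \frac{1}{2 R} = \frac{4}{R}$)
$\sqrt{C{\left(F \right)} + m} = \sqrt{\frac{4}{-10} + 9} = \sqrt{4 \left(- \frac{1}{10}\right) + 9} = \sqrt{- \frac{2}{5} + 9} = \sqrt{\frac{43}{5}} = \frac{\sqrt{215}}{5}$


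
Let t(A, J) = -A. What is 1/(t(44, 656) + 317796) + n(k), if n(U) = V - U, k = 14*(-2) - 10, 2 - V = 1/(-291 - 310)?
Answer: 7639076433/190968952 ≈ 40.002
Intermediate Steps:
V = 1203/601 (V = 2 - 1/(-291 - 310) = 2 - 1/(-601) = 2 - 1*(-1/601) = 2 + 1/601 = 1203/601 ≈ 2.0017)
k = -38 (k = -28 - 10 = -38)
n(U) = 1203/601 - U
1/(t(44, 656) + 317796) + n(k) = 1/(-1*44 + 317796) + (1203/601 - 1*(-38)) = 1/(-44 + 317796) + (1203/601 + 38) = 1/317752 + 24041/601 = 7639076433/190968952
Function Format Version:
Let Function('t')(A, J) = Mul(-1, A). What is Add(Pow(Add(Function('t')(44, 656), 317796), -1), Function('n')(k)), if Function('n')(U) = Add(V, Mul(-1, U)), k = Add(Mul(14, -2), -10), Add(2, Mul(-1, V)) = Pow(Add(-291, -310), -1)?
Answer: Rational(7639076433, 190968952) ≈ 40.002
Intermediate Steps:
V = Rational(1203, 601) (V = Add(2, Mul(-1, Pow(Add(-291, -310), -1))) = Add(2, Mul(-1, Pow(-601, -1))) = Add(2, Mul(-1, Rational(-1, 601))) = Add(2, Rational(1, 601)) = Rational(1203, 601) ≈ 2.0017)
k = -38 (k = Add(-28, -10) = -38)
Function('n')(U) = Add(Rational(1203, 601), Mul(-1, U))
Add(Pow(Add(Function('t')(44, 656), 317796), -1), Function('n')(k)) = Add(Pow(Add(Mul(-1, 44), 317796), -1), Add(Rational(1203, 601), Mul(-1, -38))) = Add(Pow(Add(-44, 317796), -1), Add(Rational(1203, 601), 38)) = Add(Pow(317752, -1), Rational(24041, 601)) = Add(Rational(1, 317752), Rational(24041, 601)) = Rational(7639076433, 190968952)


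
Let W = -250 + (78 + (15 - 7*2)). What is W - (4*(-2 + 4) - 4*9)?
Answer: -143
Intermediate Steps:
W = -171 (W = -250 + (78 + (15 - 1*14)) = -250 + (78 + (15 - 14)) = -250 + (78 + 1) = -250 + 79 = -171)
W - (4*(-2 + 4) - 4*9) = -171 - (4*(-2 + 4) - 4*9) = -171 - (4*2 - 36) = -171 - (8 - 36) = -171 - 1*(-28) = -171 + 28 = -143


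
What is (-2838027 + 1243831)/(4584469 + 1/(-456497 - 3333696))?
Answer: -1510577629957/4344005578129 ≈ -0.34774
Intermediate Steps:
(-2838027 + 1243831)/(4584469 + 1/(-456497 - 3333696)) = -1594196/(4584469 + 1/(-3790193)) = -1594196/(4584469 - 1/3790193) = -1594196/17376022312516/3790193 = -1594196*3790193/17376022312516 = -1510577629957/4344005578129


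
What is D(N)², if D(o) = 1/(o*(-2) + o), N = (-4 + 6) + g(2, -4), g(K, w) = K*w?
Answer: 1/36 ≈ 0.027778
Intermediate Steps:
N = -6 (N = (-4 + 6) + 2*(-4) = 2 - 8 = -6)
D(o) = -1/o (D(o) = 1/(-2*o + o) = 1/(-o) = -1/o)
D(N)² = (-1/(-6))² = (-1*(-⅙))² = (⅙)² = 1/36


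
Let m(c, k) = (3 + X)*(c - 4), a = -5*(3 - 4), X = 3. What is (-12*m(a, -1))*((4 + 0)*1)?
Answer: -288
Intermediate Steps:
a = 5 (a = -5*(-1) = 5)
m(c, k) = -24 + 6*c (m(c, k) = (3 + 3)*(c - 4) = 6*(-4 + c) = -24 + 6*c)
(-12*m(a, -1))*((4 + 0)*1) = (-12*(-24 + 6*5))*((4 + 0)*1) = (-12*(-24 + 30))*(4*1) = -12*6*4 = -72*4 = -288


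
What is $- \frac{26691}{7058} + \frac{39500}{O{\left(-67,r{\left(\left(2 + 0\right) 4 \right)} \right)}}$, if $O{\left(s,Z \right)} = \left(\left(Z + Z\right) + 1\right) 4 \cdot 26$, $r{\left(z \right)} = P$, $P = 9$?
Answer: $\frac{14128099}{871663} \approx 16.208$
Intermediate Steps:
$r{\left(z \right)} = 9$
$O{\left(s,Z \right)} = 104 + 208 Z$ ($O{\left(s,Z \right)} = \left(2 Z + 1\right) 4 \cdot 26 = \left(1 + 2 Z\right) 4 \cdot 26 = \left(4 + 8 Z\right) 26 = 104 + 208 Z$)
$- \frac{26691}{7058} + \frac{39500}{O{\left(-67,r{\left(\left(2 + 0\right) 4 \right)} \right)}} = - \frac{26691}{7058} + \frac{39500}{104 + 208 \cdot 9} = \left(-26691\right) \frac{1}{7058} + \frac{39500}{104 + 1872} = - \frac{26691}{7058} + \frac{39500}{1976} = - \frac{26691}{7058} + 39500 \cdot \frac{1}{1976} = - \frac{26691}{7058} + \frac{9875}{494} = \frac{14128099}{871663}$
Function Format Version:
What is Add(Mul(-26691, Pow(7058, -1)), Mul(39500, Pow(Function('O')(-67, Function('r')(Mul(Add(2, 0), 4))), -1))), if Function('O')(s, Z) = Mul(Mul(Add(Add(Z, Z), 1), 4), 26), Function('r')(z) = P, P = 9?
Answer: Rational(14128099, 871663) ≈ 16.208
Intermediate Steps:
Function('r')(z) = 9
Function('O')(s, Z) = Add(104, Mul(208, Z)) (Function('O')(s, Z) = Mul(Mul(Add(Mul(2, Z), 1), 4), 26) = Mul(Mul(Add(1, Mul(2, Z)), 4), 26) = Mul(Add(4, Mul(8, Z)), 26) = Add(104, Mul(208, Z)))
Add(Mul(-26691, Pow(7058, -1)), Mul(39500, Pow(Function('O')(-67, Function('r')(Mul(Add(2, 0), 4))), -1))) = Add(Mul(-26691, Pow(7058, -1)), Mul(39500, Pow(Add(104, Mul(208, 9)), -1))) = Add(Mul(-26691, Rational(1, 7058)), Mul(39500, Pow(Add(104, 1872), -1))) = Add(Rational(-26691, 7058), Mul(39500, Pow(1976, -1))) = Add(Rational(-26691, 7058), Mul(39500, Rational(1, 1976))) = Add(Rational(-26691, 7058), Rational(9875, 494)) = Rational(14128099, 871663)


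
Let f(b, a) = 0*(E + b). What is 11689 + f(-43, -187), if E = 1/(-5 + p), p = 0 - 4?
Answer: 11689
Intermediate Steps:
p = -4
E = -⅑ (E = 1/(-5 - 4) = 1/(-9) = -⅑ ≈ -0.11111)
f(b, a) = 0 (f(b, a) = 0*(-⅑ + b) = 0)
11689 + f(-43, -187) = 11689 + 0 = 11689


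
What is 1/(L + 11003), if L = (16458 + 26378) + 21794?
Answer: 1/75633 ≈ 1.3222e-5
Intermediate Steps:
L = 64630 (L = 42836 + 21794 = 64630)
1/(L + 11003) = 1/(64630 + 11003) = 1/75633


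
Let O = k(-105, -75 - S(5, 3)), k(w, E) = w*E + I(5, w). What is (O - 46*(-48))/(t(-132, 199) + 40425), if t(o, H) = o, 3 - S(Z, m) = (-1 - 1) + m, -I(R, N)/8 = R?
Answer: 10253/40293 ≈ 0.25446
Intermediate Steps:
I(R, N) = -8*R
S(Z, m) = 5 - m (S(Z, m) = 3 - ((-1 - 1) + m) = 3 - (-2 + m) = 3 + (2 - m) = 5 - m)
k(w, E) = -40 + E*w (k(w, E) = w*E - 8*5 = E*w - 40 = -40 + E*w)
O = 8045 (O = -40 + (-75 - (5 - 1*3))*(-105) = -40 + (-75 - (5 - 3))*(-105) = -40 + (-75 - 1*2)*(-105) = -40 + (-75 - 2)*(-105) = -40 - 77*(-105) = -40 + 8085 = 8045)
(O - 46*(-48))/(t(-132, 199) + 40425) = (8045 - 46*(-48))/(-132 + 40425) = (8045 + 2208)/40293 = 10253*(1/40293) = 10253/40293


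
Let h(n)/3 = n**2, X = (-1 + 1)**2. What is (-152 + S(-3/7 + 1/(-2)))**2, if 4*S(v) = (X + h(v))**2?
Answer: 533604409814641/23612624896 ≈ 22598.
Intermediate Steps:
X = 0 (X = 0**2 = 0)
h(n) = 3*n**2
S(v) = 9*v**4/4 (S(v) = (0 + 3*v**2)**2/4 = (3*v**2)**2/4 = (9*v**4)/4 = 9*v**4/4)
(-152 + S(-3/7 + 1/(-2)))**2 = (-152 + 9*(-3/7 + 1/(-2))**4/4)**2 = (-152 + 9*(-3*1/7 + 1*(-1/2))**4/4)**2 = (-152 + 9*(-3/7 - 1/2)**4/4)**2 = (-152 + 9*(-13/14)**4/4)**2 = (-152 + (9/4)*(28561/38416))**2 = (-152 + 257049/153664)**2 = (-23099879/153664)**2 = 533604409814641/23612624896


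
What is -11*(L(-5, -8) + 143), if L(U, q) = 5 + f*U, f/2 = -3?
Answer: -1958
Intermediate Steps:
f = -6 (f = 2*(-3) = -6)
L(U, q) = 5 - 6*U
-11*(L(-5, -8) + 143) = -11*((5 - 6*(-5)) + 143) = -11*((5 + 30) + 143) = -11*(35 + 143) = -11*178 = -1958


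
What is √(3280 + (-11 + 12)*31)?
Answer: √3311 ≈ 57.541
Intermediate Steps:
√(3280 + (-11 + 12)*31) = √(3280 + 1*31) = √(3280 + 31) = √3311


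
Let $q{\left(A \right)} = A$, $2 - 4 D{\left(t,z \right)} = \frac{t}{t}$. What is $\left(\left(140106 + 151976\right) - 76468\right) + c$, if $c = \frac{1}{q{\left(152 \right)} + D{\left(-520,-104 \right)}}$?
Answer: $\frac{131308930}{609} \approx 2.1561 \cdot 10^{5}$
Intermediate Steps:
$D{\left(t,z \right)} = \frac{1}{4}$ ($D{\left(t,z \right)} = \frac{1}{2} - \frac{t \frac{1}{t}}{4} = \frac{1}{2} - \frac{1}{4} = \frac{1}{4}$)
$c = \frac{4}{609}$ ($c = \frac{1}{152 + \frac{1}{4}} = \frac{1}{\frac{609}{4}} = \frac{4}{609} \approx 0.0065681$)
$\left(\left(140106 + 151976\right) - 76468\right) + c = \left(\left(140106 + 151976\right) - 76468\right) + \frac{4}{609} = \left(292082 - 76468\right) + \frac{4}{609} = 215614 + \frac{4}{609} = \frac{131308930}{609}$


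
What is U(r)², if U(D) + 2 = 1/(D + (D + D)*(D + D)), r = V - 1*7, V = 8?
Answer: 81/25 ≈ 3.2400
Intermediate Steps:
r = 1 (r = 8 - 1*7 = 8 - 7 = 1)
U(D) = -2 + 1/(D + 4*D²) (U(D) = -2 + 1/(D + (D + D)*(D + D)) = -2 + 1/(D + (2*D)*(2*D)) = -2 + 1/(D + 4*D²))
U(r)² = ((1 - 8*1² - 2*1)/(1*(1 + 4*1)))² = (1*(1 - 8*1 - 2)/(1 + 4))² = (1*(1 - 8 - 2)/5)² = (1*(⅕)*(-9))² = (-9/5)² = 81/25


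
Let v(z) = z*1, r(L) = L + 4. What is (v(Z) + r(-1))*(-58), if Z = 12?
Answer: -870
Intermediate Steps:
r(L) = 4 + L
v(z) = z
(v(Z) + r(-1))*(-58) = (12 + (4 - 1))*(-58) = (12 + 3)*(-58) = 15*(-58) = -870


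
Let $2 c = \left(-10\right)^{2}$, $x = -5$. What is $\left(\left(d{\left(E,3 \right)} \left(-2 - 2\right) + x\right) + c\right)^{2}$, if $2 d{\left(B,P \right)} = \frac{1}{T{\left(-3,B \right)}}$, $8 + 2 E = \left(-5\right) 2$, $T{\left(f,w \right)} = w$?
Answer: $\frac{165649}{81} \approx 2045.0$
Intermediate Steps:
$c = 50$ ($c = \frac{\left(-10\right)^{2}}{2} = \frac{1}{2} \cdot 100 = 50$)
$E = -9$ ($E = -4 + \frac{\left(-5\right) 2}{2} = -4 + \frac{1}{2} \left(-10\right) = -4 - 5 = -9$)
$d{\left(B,P \right)} = \frac{1}{2 B}$
$\left(\left(d{\left(E,3 \right)} \left(-2 - 2\right) + x\right) + c\right)^{2} = \left(\left(\frac{1}{2 \left(-9\right)} \left(-2 - 2\right) - 5\right) + 50\right)^{2} = \left(\left(\frac{1}{2} \left(- \frac{1}{9}\right) \left(-2 - 2\right) - 5\right) + 50\right)^{2} = \left(\left(\left(- \frac{1}{18}\right) \left(-4\right) - 5\right) + 50\right)^{2} = \left(\left(\frac{2}{9} - 5\right) + 50\right)^{2} = \left(- \frac{43}{9} + 50\right)^{2} = \left(\frac{407}{9}\right)^{2} = \frac{165649}{81}$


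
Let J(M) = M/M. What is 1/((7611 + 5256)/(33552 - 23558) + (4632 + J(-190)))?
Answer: 9994/46315069 ≈ 0.00021578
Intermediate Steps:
J(M) = 1
1/((7611 + 5256)/(33552 - 23558) + (4632 + J(-190))) = 1/((7611 + 5256)/(33552 - 23558) + (4632 + 1)) = 1/(12867/9994 + 4633) = 1/(46315069/9994) = 9994/46315069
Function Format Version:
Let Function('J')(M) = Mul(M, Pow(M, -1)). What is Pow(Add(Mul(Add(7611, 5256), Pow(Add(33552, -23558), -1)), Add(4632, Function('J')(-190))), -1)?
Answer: Rational(9994, 46315069) ≈ 0.00021578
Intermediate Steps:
Function('J')(M) = 1
Pow(Add(Mul(Add(7611, 5256), Pow(Add(33552, -23558), -1)), Add(4632, Function('J')(-190))), -1) = Pow(Add(Mul(Add(7611, 5256), Pow(Add(33552, -23558), -1)), Add(4632, 1)), -1) = Pow(Add(Mul(12867, Pow(9994, -1)), 4633), -1) = Pow(Add(Mul(12867, Rational(1, 9994)), 4633), -1) = Pow(Add(Rational(12867, 9994), 4633), -1) = Pow(Rational(46315069, 9994), -1) = Rational(9994, 46315069)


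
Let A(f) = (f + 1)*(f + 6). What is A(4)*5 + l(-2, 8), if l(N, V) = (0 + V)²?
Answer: 314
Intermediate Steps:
l(N, V) = V²
A(f) = (1 + f)*(6 + f)
A(4)*5 + l(-2, 8) = (6 + 4² + 7*4)*5 + 8² = (6 + 16 + 28)*5 + 64 = 50*5 + 64 = 250 + 64 = 314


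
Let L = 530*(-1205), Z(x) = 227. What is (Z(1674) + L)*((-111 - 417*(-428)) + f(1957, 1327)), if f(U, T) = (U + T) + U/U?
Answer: -115969537950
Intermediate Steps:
f(U, T) = 1 + T + U (f(U, T) = (T + U) + 1 = 1 + T + U)
L = -638650
(Z(1674) + L)*((-111 - 417*(-428)) + f(1957, 1327)) = (227 - 638650)*((-111 - 417*(-428)) + (1 + 1327 + 1957)) = -638423*((-111 + 178476) + 3285) = -638423*(178365 + 3285) = -638423*181650 = -115969537950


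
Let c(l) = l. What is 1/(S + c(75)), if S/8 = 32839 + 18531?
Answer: 1/411035 ≈ 2.4329e-6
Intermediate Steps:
S = 410960 (S = 8*(32839 + 18531) = 8*51370 = 410960)
1/(S + c(75)) = 1/(410960 + 75) = 1/411035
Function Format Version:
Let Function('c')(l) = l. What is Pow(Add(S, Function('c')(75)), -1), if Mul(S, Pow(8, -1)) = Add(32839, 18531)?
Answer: Rational(1, 411035) ≈ 2.4329e-6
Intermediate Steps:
S = 410960 (S = Mul(8, Add(32839, 18531)) = Mul(8, 51370) = 410960)
Pow(Add(S, Function('c')(75)), -1) = Pow(Add(410960, 75), -1) = Pow(411035, -1) = Rational(1, 411035)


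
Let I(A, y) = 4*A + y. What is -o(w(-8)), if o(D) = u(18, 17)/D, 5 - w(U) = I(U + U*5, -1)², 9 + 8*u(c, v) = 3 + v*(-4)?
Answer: -37/148976 ≈ -0.00024836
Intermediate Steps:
I(A, y) = y + 4*A
u(c, v) = -¾ - v/2 (u(c, v) = -9/8 + (3 + v*(-4))/8 = -9/8 + (3 - 4*v)/8 = -9/8 + (3/8 - v/2) = -¾ - v/2)
w(U) = 5 - (-1 + 24*U)² (w(U) = 5 - (-1 + 4*(U + U*5))² = 5 - (-1 + 4*(U + 5*U))² = 5 - (-1 + 4*(6*U))² = 5 - (-1 + 24*U)²)
o(D) = -37/(4*D) (o(D) = (-¾ - ½*17)/D = (-¾ - 17/2)/D = -37/(4*D))
-o(w(-8)) = -(-37)/(4*(5 - (-1 + 24*(-8))²)) = -(-37)/(4*(5 - (-1 - 192)²)) = -(-37)/(4*(5 - 1*(-193)²)) = -(-37)/(4*(5 - 1*37249)) = -(-37)/(4*(5 - 37249)) = -(-37)/(4*(-37244)) = -(-37)*(-1)/(4*37244) = -1*37/148976 = -37/148976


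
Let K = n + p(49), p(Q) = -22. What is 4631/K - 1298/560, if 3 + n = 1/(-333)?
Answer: -218599007/1165640 ≈ -187.54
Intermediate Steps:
n = -1000/333 (n = -3 + 1/(-333) = -3 - 1/333 = -1000/333 ≈ -3.0030)
K = -8326/333 (K = -1000/333 - 22 = -8326/333 ≈ -25.003)
4631/K - 1298/560 = 4631/(-8326/333) - 1298/560 = 4631*(-333/8326) - 1298*1/560 = -1542123/8326 - 649/280 = -218599007/1165640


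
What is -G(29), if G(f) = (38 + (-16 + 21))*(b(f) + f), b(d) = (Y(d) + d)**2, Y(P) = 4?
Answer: -48074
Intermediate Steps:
b(d) = (4 + d)**2
G(f) = 43*f + 43*(4 + f)**2 (G(f) = (38 + (-16 + 21))*((4 + f)**2 + f) = (38 + 5)*(f + (4 + f)**2) = 43*(f + (4 + f)**2) = 43*f + 43*(4 + f)**2)
-G(29) = -(43*29 + 43*(4 + 29)**2) = -(1247 + 43*33**2) = -(1247 + 43*1089) = -(1247 + 46827) = -1*48074 = -48074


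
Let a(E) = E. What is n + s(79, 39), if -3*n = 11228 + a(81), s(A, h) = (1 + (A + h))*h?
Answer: 2614/3 ≈ 871.33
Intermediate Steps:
s(A, h) = h*(1 + A + h) (s(A, h) = (1 + A + h)*h = h*(1 + A + h))
n = -11309/3 (n = -(11228 + 81)/3 = -1/3*11309 = -11309/3 ≈ -3769.7)
n + s(79, 39) = -11309/3 + 39*(1 + 79 + 39) = -11309/3 + 39*119 = -11309/3 + 4641 = 2614/3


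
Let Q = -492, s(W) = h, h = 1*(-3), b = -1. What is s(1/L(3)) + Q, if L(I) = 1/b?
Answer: -495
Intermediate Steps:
L(I) = -1 (L(I) = 1/(-1) = -1)
h = -3
s(W) = -3
s(1/L(3)) + Q = -3 - 492 = -495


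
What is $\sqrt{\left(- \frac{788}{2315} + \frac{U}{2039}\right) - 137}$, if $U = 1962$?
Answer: $\frac{3 i \sqrt{337628216978655}}{4720285} \approx 11.678 i$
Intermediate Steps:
$\sqrt{\left(- \frac{788}{2315} + \frac{U}{2039}\right) - 137} = \sqrt{\left(- \frac{788}{2315} + \frac{1962}{2039}\right) - 137} = \sqrt{\frac{2935298}{4720285} - 137} = \sqrt{- \frac{643743747}{4720285}} = \frac{3 i \sqrt{337628216978655}}{4720285}$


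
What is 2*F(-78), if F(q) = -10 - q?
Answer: 136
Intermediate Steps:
2*F(-78) = 2*(-10 - 1*(-78)) = 2*(-10 + 78) = 2*68 = 136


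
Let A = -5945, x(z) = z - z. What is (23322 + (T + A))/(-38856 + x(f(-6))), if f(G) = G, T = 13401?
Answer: -15389/19428 ≈ -0.79210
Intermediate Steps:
x(z) = 0
(23322 + (T + A))/(-38856 + x(f(-6))) = (23322 + (13401 - 5945))/(-38856 + 0) = (23322 + 7456)/(-38856) = 30778*(-1/38856) = -15389/19428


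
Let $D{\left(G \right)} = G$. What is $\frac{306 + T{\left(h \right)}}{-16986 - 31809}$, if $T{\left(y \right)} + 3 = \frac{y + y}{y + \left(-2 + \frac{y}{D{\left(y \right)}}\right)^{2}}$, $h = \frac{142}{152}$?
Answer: $- \frac{44683}{7172865} \approx -0.0062294$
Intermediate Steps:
$h = \frac{71}{76}$ ($h = 142 \cdot \frac{1}{152} = \frac{71}{76} \approx 0.93421$)
$T{\left(y \right)} = -3 + \frac{2 y}{1 + y}$ ($T{\left(y \right)} = -3 + \frac{y + y}{y + \left(-2 + \frac{y}{y}\right)^{2}} = -3 + \frac{2 y}{y + \left(-2 + 1\right)^{2}} = -3 + \frac{2 y}{y + \left(-1\right)^{2}} = -3 + \frac{2 y}{y + 1} = -3 + \frac{2 y}{1 + y}$)
$\frac{306 + T{\left(h \right)}}{-16986 - 31809} = \frac{306 + \frac{-3 - \frac{71}{76}}{1 + \frac{71}{76}}}{-16986 - 31809} = \frac{306 + \frac{-3 - \frac{71}{76}}{\frac{147}{76}}}{-48795} = \left(306 + \frac{76}{147} \left(- \frac{299}{76}\right)\right) \left(- \frac{1}{48795}\right) = \left(306 - \frac{299}{147}\right) \left(- \frac{1}{48795}\right) = \frac{44683}{147} \left(- \frac{1}{48795}\right) = - \frac{44683}{7172865}$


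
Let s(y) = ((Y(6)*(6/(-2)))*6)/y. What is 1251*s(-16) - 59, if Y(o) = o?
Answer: 33541/4 ≈ 8385.3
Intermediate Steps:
s(y) = -108/y (s(y) = ((6*(6/(-2)))*6)/y = ((6*(6*(-1/2)))*6)/y = ((6*(-3))*6)/y = (-18*6)/y = -108/y)
1251*s(-16) - 59 = 1251*(-108/(-16)) - 59 = 1251*(-108*(-1/16)) - 59 = 1251*(27/4) - 59 = 33777/4 - 59 = 33541/4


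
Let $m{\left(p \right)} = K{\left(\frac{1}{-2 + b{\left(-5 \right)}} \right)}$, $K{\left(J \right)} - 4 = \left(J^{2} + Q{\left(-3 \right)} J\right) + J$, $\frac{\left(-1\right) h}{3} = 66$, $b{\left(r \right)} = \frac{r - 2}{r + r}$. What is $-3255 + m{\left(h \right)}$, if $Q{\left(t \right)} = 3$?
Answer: $- \frac{549839}{169} \approx -3253.5$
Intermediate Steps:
$b{\left(r \right)} = \frac{-2 + r}{2 r}$
$h = -198$ ($h = \left(-3\right) 66 = -198$)
$K{\left(J \right)} = 4 + J^{2} + 4 J$ ($K{\left(J \right)} = 4 + \left(\left(J^{2} + 3 J\right) + J\right) = 4 + \left(J^{2} + 4 J\right) = 4 + J^{2} + 4 J$)
$m{\left(p \right)} = \frac{256}{169}$ ($m{\left(p \right)} = 4 + \left(\frac{1}{-2 + \frac{-2 - 5}{2 \left(-5\right)}}\right)^{2} + \frac{4}{-2 + \frac{-2 - 5}{2 \left(-5\right)}} = 4 + \left(\frac{1}{-2 + \frac{1}{2} \left(- \frac{1}{5}\right) \left(-7\right)}\right)^{2} + \frac{4}{-2 + \frac{1}{2} \left(- \frac{1}{5}\right) \left(-7\right)} = 4 + \left(\frac{1}{-2 + \frac{7}{10}}\right)^{2} + \frac{4}{-2 + \frac{7}{10}} = 4 + \left(\frac{1}{- \frac{13}{10}}\right)^{2} + \frac{4}{- \frac{13}{10}} = 4 + \left(- \frac{10}{13}\right)^{2} + 4 \left(- \frac{10}{13}\right) = 4 + \frac{100}{169} - \frac{40}{13} = \frac{256}{169}$)
$-3255 + m{\left(h \right)} = -3255 + \frac{256}{169} = - \frac{549839}{169}$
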